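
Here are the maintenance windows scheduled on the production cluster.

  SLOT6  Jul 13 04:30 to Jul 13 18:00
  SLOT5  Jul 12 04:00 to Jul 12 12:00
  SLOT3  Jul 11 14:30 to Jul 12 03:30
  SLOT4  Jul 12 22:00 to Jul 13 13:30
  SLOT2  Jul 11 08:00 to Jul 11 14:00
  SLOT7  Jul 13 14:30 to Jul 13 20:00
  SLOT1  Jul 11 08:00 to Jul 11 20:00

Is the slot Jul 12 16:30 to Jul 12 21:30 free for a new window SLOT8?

SLOT1: ends Jul 11 20:00 at or before SLOT8 starts Jul 12 16:30 → clear.
SLOT2: ends Jul 11 14:00 at or before SLOT8 starts Jul 12 16:30 → clear.
SLOT3: ends Jul 12 03:30 at or before SLOT8 starts Jul 12 16:30 → clear.
SLOT5: ends Jul 12 12:00 at or before SLOT8 starts Jul 12 16:30 → clear.
SLOT4: starts Jul 12 22:00 at or after SLOT8 ends Jul 12 21:30 → clear.
SLOT6: starts Jul 13 04:30 at or after SLOT8 ends Jul 12 21:30 → clear.
SLOT7: starts Jul 13 14:30 at or after SLOT8 ends Jul 12 21:30 → clear.

Yes — the slot is free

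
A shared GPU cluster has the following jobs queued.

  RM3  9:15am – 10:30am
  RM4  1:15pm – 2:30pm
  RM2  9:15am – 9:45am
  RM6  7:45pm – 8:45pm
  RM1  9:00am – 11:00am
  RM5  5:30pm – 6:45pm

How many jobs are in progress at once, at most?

Walk through starts and ends in time order (an end at T is processed before a start at T):
9:00am start RM1 → 1
9:15am start RM2 → 2
9:15am start RM3 → 3
9:45am end RM2 → 2
10:30am end RM3 → 1
11:00am end RM1 → 0
1:15pm start RM4 → 1
2:30pm end RM4 → 0
5:30pm start RM5 → 1
6:45pm end RM5 → 0
7:45pm start RM6 → 1
8:45pm end RM6 → 0
Peak is 3, at 9:15am (RM1, RM2, RM3).

3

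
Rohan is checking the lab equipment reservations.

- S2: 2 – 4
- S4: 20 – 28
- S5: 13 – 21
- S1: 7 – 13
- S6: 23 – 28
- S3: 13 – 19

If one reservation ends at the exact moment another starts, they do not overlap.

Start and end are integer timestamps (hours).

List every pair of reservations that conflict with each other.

Sorted by start: S2, S1, S3, S5, S4, S6.
S1 starts after S2 ends; S2 is clear from here.
S3 starts exactly when S1 ends (back-to-back, no overlap); S1 is clear from here.
S5 starts before S3 ends → S3 and S5 overlap.
S4 starts after S3 ends; S3 is clear from here.
S4 starts before S5 ends → S5 and S4 overlap.
S6 starts after S5 ends.
S6 starts before S4 ends → S4 and S6 overlap.

S3 & S5, S4 & S5, S4 & S6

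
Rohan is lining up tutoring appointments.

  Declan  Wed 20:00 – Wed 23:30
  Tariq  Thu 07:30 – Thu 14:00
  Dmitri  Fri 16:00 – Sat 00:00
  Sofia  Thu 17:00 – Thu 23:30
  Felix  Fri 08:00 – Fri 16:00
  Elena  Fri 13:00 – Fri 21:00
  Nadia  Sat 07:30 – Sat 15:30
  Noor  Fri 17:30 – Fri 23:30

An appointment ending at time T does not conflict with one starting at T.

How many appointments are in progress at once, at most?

3

Walk through starts and ends in time order (an end at T is processed before a start at T):
Wed 20:00 start Declan → 1
Wed 23:30 end Declan → 0
Thu 07:30 start Tariq → 1
Thu 14:00 end Tariq → 0
Thu 17:00 start Sofia → 1
Thu 23:30 end Sofia → 0
Fri 08:00 start Felix → 1
Fri 13:00 start Elena → 2
Fri 16:00 end Felix → 1
Fri 16:00 start Dmitri → 2
Fri 17:30 start Noor → 3
Fri 21:00 end Elena → 2
Fri 23:30 end Noor → 1
Sat 00:00 end Dmitri → 0
Sat 07:30 start Nadia → 1
Sat 15:30 end Nadia → 0
Peak is 3, at Fri 17:30 (Dmitri, Elena, Noor).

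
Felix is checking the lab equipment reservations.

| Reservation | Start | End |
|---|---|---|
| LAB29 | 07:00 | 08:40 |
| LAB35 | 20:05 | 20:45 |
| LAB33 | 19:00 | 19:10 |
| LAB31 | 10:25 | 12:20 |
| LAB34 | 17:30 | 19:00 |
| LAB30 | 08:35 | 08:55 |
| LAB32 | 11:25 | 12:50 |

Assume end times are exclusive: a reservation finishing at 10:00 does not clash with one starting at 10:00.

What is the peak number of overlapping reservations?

Sweep the timeline, counting +1 at each start and −1 at each end (ends before starts at a tie):
07:00 start LAB29 → 1
08:35 start LAB30 → 2
08:40 end LAB29 → 1
08:55 end LAB30 → 0
10:25 start LAB31 → 1
11:25 start LAB32 → 2
12:20 end LAB31 → 1
12:50 end LAB32 → 0
17:30 start LAB34 → 1
19:00 end LAB34 → 0
19:00 start LAB33 → 1
19:10 end LAB33 → 0
20:05 start LAB35 → 1
20:45 end LAB35 → 0
Peak is 2, at 08:35 (LAB29, LAB30).

2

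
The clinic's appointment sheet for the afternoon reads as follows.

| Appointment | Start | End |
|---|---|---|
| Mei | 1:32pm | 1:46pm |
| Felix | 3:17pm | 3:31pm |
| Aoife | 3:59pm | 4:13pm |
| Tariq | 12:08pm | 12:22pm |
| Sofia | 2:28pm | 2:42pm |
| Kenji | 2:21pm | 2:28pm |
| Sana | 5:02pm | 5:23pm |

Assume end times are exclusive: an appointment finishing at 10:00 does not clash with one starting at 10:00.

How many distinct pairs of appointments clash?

0

Sorted by start: Tariq, Mei, Kenji, Sofia, Felix, Aoife, Sana.
Mei starts after Tariq ends, so nothing later overlaps Tariq either.
Kenji starts after Mei ends, so nothing later overlaps Mei either.
Sofia starts exactly when Kenji ends (back-to-back, no overlap), so nothing later overlaps Kenji either.
Felix starts after Sofia ends, so nothing later overlaps Sofia either.
Aoife starts after Felix ends, so nothing later overlaps Felix either.
Sana starts after Aoife ends.
No pair overlaps.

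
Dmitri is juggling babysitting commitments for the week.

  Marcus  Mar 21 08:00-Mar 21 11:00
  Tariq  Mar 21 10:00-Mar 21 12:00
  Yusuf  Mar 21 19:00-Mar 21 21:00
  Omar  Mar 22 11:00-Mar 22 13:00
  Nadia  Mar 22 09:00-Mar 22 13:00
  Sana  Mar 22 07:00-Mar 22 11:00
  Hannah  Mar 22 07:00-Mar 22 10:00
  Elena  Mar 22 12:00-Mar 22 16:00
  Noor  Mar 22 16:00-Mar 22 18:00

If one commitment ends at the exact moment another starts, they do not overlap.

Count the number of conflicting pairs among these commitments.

Sorted by start: Marcus, Tariq, Yusuf, Sana, Hannah, Nadia, Omar, Elena, Noor.
Tariq starts before Marcus ends → Marcus and Tariq overlap.
Yusuf starts after Marcus ends, so Marcus has no further overlaps.
Yusuf starts after Tariq ends, so Tariq has no further overlaps.
Sana starts after Yusuf ends, so Yusuf has no further overlaps.
Hannah starts before Sana ends → Sana and Hannah overlap.
Nadia starts before Sana ends → Sana and Nadia overlap.
Omar starts exactly when Sana ends (back-to-back, no overlap), so Sana has no further overlaps.
Nadia starts before Hannah ends → Hannah and Nadia overlap.
Omar starts after Hannah ends, so Hannah has no further overlaps.
Omar starts before Nadia ends → Nadia and Omar overlap.
Elena starts before Nadia ends → Nadia and Elena overlap.
Noor starts after Nadia ends.
Elena starts before Omar ends → Omar and Elena overlap.
Noor starts after Omar ends.
Noor starts exactly when Elena ends (back-to-back, no overlap).
Overlapping pairs: Elena & Nadia, Elena & Omar, Hannah & Nadia, Hannah & Sana, Marcus & Tariq, Nadia & Omar, Nadia & Sana — 7 in total.

7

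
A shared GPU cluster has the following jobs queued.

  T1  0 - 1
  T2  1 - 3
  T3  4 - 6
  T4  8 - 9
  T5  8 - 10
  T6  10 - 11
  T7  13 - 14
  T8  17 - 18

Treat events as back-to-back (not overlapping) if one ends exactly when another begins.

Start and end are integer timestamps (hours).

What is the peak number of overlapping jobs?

Sort all start/end points and keep a running count:
0 start T1 → 1
1 end T1 → 0
1 start T2 → 1
3 end T2 → 0
4 start T3 → 1
6 end T3 → 0
8 start T4 → 1
8 start T5 → 2
9 end T4 → 1
10 end T5 → 0
10 start T6 → 1
11 end T6 → 0
13 start T7 → 1
14 end T7 → 0
17 start T8 → 1
18 end T8 → 0
Peak is 2, at 8 (T4, T5).

2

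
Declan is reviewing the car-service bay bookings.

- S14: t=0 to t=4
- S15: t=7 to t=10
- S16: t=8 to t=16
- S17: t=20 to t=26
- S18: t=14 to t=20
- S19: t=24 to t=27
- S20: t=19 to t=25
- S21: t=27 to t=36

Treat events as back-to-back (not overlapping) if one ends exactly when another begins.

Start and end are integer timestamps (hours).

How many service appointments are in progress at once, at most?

3

Sweep the timeline, counting +1 at each start and −1 at each end (ends before starts at a tie):
t=0 start S14 → 1
t=4 end S14 → 0
t=7 start S15 → 1
t=8 start S16 → 2
t=10 end S15 → 1
t=14 start S18 → 2
t=16 end S16 → 1
t=19 start S20 → 2
t=20 end S18 → 1
t=20 start S17 → 2
t=24 start S19 → 3
t=25 end S20 → 2
t=26 end S17 → 1
t=27 end S19 → 0
t=27 start S21 → 1
t=36 end S21 → 0
Peak is 3, at t=24 (S17, S19, S20).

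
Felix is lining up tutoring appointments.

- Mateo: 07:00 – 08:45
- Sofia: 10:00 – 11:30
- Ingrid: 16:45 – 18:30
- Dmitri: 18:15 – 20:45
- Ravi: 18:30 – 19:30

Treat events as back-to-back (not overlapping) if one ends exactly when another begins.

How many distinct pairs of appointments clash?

2

Sorted by start: Mateo, Sofia, Ingrid, Dmitri, Ravi.
Sofia starts after Mateo ends, so Mateo has no further overlaps.
Ingrid starts after Sofia ends, so Sofia has no further overlaps.
Dmitri starts before Ingrid ends → Ingrid and Dmitri overlap.
Ravi starts exactly when Ingrid ends (back-to-back, no overlap).
Ravi starts before Dmitri ends → Dmitri and Ravi overlap.
Overlapping pairs: Dmitri & Ingrid, Dmitri & Ravi — 2 in total.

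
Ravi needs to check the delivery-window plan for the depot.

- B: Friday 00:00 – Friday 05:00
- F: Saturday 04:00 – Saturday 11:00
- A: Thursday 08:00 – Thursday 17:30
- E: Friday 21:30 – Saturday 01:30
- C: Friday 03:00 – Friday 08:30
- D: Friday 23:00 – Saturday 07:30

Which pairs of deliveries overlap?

B & C, D & E, D & F

Check each pair: they overlap iff neither finishes before the other starts.
Sorted by start: A, B, C, E, D, F.
B starts after A ends, so nothing later overlaps A either.
C starts before B ends → B and C overlap.
E starts after B ends, so nothing later overlaps B either.
E starts after C ends, so nothing later overlaps C either.
D starts before E ends → E and D overlap.
F starts after E ends.
F starts before D ends → D and F overlap.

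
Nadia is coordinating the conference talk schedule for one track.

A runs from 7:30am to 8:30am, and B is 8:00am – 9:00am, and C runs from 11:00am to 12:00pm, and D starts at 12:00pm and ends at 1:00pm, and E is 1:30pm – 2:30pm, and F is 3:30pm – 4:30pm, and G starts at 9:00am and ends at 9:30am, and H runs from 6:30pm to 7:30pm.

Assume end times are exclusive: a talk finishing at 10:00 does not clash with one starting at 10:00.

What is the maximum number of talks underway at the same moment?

2

Sort all start/end points and keep a running count:
7:30am start A → 1
8:00am start B → 2
8:30am end A → 1
9:00am end B → 0
9:00am start G → 1
9:30am end G → 0
11:00am start C → 1
12:00pm end C → 0
12:00pm start D → 1
1:00pm end D → 0
1:30pm start E → 1
2:30pm end E → 0
3:30pm start F → 1
4:30pm end F → 0
6:30pm start H → 1
7:30pm end H → 0
Peak is 2, at 8:00am (A, B).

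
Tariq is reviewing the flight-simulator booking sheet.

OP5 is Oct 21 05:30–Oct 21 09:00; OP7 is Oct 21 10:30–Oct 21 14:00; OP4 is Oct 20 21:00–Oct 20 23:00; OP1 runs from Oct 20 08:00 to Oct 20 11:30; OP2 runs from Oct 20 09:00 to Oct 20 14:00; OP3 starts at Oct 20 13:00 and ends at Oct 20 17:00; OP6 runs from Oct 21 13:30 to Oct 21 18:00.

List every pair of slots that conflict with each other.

Sorted by start: OP1, OP2, OP3, OP4, OP5, OP7, OP6.
OP2 starts before OP1 ends → OP1 and OP2 overlap.
OP3 starts after OP1 ends, so nothing later overlaps OP1 either.
OP3 starts before OP2 ends → OP2 and OP3 overlap.
OP4 starts after OP2 ends, so nothing later overlaps OP2 either.
OP4 starts after OP3 ends, so nothing later overlaps OP3 either.
OP5 starts after OP4 ends, so nothing later overlaps OP4 either.
OP7 starts after OP5 ends, so nothing later overlaps OP5 either.
OP6 starts before OP7 ends → OP7 and OP6 overlap.

OP1 & OP2, OP2 & OP3, OP6 & OP7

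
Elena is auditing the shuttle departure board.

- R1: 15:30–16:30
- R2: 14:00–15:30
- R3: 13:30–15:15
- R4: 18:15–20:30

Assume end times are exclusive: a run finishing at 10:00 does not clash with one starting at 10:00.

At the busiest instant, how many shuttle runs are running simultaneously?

2

Sort all start/end points and keep a running count:
13:30 start R3 → 1
14:00 start R2 → 2
15:15 end R3 → 1
15:30 end R2 → 0
15:30 start R1 → 1
16:30 end R1 → 0
18:15 start R4 → 1
20:30 end R4 → 0
Peak is 2, at 14:00 (R2, R3).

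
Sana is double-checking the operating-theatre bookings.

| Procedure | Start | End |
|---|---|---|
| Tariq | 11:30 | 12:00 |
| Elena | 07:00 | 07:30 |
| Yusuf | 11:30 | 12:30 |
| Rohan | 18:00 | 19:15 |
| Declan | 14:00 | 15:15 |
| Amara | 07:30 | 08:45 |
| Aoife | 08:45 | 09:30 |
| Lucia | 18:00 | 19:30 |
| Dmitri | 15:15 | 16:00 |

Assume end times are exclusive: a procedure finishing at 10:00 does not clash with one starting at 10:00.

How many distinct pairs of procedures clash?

2

Sorted by start: Elena, Amara, Aoife, Tariq, Yusuf, Declan, Dmitri, Lucia, Rohan.
Amara starts exactly when Elena ends (back-to-back, no overlap), so Elena has no further overlaps.
Aoife starts exactly when Amara ends (back-to-back, no overlap), so Amara has no further overlaps.
Tariq starts after Aoife ends, so Aoife has no further overlaps.
Yusuf starts before Tariq ends → Tariq and Yusuf overlap.
Declan starts after Tariq ends, so Tariq has no further overlaps.
Declan starts after Yusuf ends, so Yusuf has no further overlaps.
Dmitri starts exactly when Declan ends (back-to-back, no overlap), so Declan has no further overlaps.
Lucia starts after Dmitri ends, so Dmitri has no further overlaps.
Rohan starts before Lucia ends → Lucia and Rohan overlap.
Overlapping pairs: Lucia & Rohan, Tariq & Yusuf — 2 in total.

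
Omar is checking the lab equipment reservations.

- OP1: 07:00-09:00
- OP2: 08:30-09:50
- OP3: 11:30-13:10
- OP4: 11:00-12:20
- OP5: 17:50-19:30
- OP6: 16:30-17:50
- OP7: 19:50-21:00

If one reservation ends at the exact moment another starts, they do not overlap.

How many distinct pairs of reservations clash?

Sorted by start: OP1, OP2, OP4, OP3, OP6, OP5, OP7.
OP2 starts before OP1 ends → OP1 and OP2 overlap.
OP4 starts after OP1 ends — done with OP1.
OP4 starts after OP2 ends — done with OP2.
OP3 starts before OP4 ends → OP4 and OP3 overlap.
OP6 starts after OP4 ends — done with OP4.
OP6 starts after OP3 ends — done with OP3.
OP5 starts exactly when OP6 ends (back-to-back, no overlap) — done with OP6.
OP7 starts after OP5 ends.
Overlapping pairs: OP1 & OP2, OP3 & OP4 — 2 in total.

2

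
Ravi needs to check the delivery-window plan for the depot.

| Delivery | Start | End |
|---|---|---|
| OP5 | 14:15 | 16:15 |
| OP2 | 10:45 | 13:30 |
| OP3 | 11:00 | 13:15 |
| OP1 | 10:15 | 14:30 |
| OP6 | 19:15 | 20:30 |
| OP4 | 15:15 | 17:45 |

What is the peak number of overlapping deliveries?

Walk through starts and ends in time order (an end at T is processed before a start at T):
10:15 start OP1 → 1
10:45 start OP2 → 2
11:00 start OP3 → 3
13:15 end OP3 → 2
13:30 end OP2 → 1
14:15 start OP5 → 2
14:30 end OP1 → 1
15:15 start OP4 → 2
16:15 end OP5 → 1
17:45 end OP4 → 0
19:15 start OP6 → 1
20:30 end OP6 → 0
Peak is 3, at 11:00 (OP1, OP2, OP3).

3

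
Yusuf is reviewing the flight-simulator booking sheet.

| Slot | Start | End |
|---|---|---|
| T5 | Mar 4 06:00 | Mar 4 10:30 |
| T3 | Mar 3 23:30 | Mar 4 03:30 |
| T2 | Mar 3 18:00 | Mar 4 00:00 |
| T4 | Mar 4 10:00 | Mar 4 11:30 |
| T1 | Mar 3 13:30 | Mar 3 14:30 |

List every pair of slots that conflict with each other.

T2 & T3, T4 & T5

Check each pair: they overlap iff neither finishes before the other starts.
Sorted by start: T1, T2, T3, T5, T4.
T2 starts after T1 ends — done with T1.
T3 starts before T2 ends → T2 and T3 overlap.
T5 starts after T2 ends — done with T2.
T5 starts after T3 ends — done with T3.
T4 starts before T5 ends → T5 and T4 overlap.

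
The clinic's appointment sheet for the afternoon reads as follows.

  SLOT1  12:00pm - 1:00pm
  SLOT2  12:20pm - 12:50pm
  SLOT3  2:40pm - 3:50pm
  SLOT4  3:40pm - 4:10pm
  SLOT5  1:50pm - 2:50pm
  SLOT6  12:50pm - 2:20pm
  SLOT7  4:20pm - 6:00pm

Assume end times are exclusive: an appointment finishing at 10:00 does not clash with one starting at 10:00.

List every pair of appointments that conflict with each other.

SLOT1 & SLOT2, SLOT1 & SLOT6, SLOT3 & SLOT4, SLOT3 & SLOT5, SLOT5 & SLOT6

Check each pair: they overlap iff neither finishes before the other starts.
Sorted by start: SLOT1, SLOT2, SLOT6, SLOT5, SLOT3, SLOT4, SLOT7.
SLOT2 starts before SLOT1 ends → SLOT1 and SLOT2 overlap.
SLOT6 starts before SLOT1 ends → SLOT1 and SLOT6 overlap.
SLOT5 starts after SLOT1 ends, so nothing later overlaps SLOT1 either.
SLOT6 starts exactly when SLOT2 ends (back-to-back, no overlap), so nothing later overlaps SLOT2 either.
SLOT5 starts before SLOT6 ends → SLOT6 and SLOT5 overlap.
SLOT3 starts after SLOT6 ends, so nothing later overlaps SLOT6 either.
SLOT3 starts before SLOT5 ends → SLOT5 and SLOT3 overlap.
SLOT4 starts after SLOT5 ends, so nothing later overlaps SLOT5 either.
SLOT4 starts before SLOT3 ends → SLOT3 and SLOT4 overlap.
SLOT7 starts after SLOT3 ends.
SLOT7 starts after SLOT4 ends.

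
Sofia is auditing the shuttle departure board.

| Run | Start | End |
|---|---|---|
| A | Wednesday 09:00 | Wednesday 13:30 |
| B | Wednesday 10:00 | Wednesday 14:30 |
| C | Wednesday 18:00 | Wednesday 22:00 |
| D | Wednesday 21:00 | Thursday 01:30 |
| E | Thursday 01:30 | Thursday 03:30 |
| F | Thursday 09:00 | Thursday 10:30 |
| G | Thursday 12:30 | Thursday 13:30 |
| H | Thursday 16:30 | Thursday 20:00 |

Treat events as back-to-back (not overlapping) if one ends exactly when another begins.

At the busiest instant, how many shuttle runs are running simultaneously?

Walk through starts and ends in time order (an end at T is processed before a start at T):
Wednesday 09:00 start A → 1
Wednesday 10:00 start B → 2
Wednesday 13:30 end A → 1
Wednesday 14:30 end B → 0
Wednesday 18:00 start C → 1
Wednesday 21:00 start D → 2
Wednesday 22:00 end C → 1
Thursday 01:30 end D → 0
Thursday 01:30 start E → 1
Thursday 03:30 end E → 0
Thursday 09:00 start F → 1
Thursday 10:30 end F → 0
Thursday 12:30 start G → 1
Thursday 13:30 end G → 0
Thursday 16:30 start H → 1
Thursday 20:00 end H → 0
Peak is 2, at Wednesday 10:00 (A, B).

2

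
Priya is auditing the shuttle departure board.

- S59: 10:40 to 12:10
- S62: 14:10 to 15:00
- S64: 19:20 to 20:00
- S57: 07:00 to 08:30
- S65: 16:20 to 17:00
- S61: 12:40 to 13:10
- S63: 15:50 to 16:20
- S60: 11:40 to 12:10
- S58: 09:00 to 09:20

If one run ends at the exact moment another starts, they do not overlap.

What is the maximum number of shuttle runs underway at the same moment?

2

Walk through starts and ends in time order (an end at T is processed before a start at T):
07:00 start S57 → 1
08:30 end S57 → 0
09:00 start S58 → 1
09:20 end S58 → 0
10:40 start S59 → 1
11:40 start S60 → 2
12:10 end S59 → 1
12:10 end S60 → 0
12:40 start S61 → 1
13:10 end S61 → 0
14:10 start S62 → 1
15:00 end S62 → 0
15:50 start S63 → 1
16:20 end S63 → 0
16:20 start S65 → 1
17:00 end S65 → 0
19:20 start S64 → 1
20:00 end S64 → 0
Peak is 2, at 11:40 (S59, S60).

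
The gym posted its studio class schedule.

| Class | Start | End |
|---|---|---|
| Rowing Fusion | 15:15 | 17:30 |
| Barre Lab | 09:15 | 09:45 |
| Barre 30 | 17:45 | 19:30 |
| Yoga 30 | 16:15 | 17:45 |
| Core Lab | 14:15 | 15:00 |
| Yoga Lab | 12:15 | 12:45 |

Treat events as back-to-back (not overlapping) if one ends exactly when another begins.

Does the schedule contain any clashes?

Yes

Sorted by start: Barre Lab, Yoga Lab, Core Lab, Rowing Fusion, Yoga 30, Barre 30.
Yoga Lab starts after Barre Lab ends — done with Barre Lab.
Core Lab starts after Yoga Lab ends — done with Yoga Lab.
Rowing Fusion starts after Core Lab ends — done with Core Lab.
Yoga 30 starts before Rowing Fusion ends → Rowing Fusion and Yoga 30 overlap.
That's a conflict, so the schedule is not conflict-free.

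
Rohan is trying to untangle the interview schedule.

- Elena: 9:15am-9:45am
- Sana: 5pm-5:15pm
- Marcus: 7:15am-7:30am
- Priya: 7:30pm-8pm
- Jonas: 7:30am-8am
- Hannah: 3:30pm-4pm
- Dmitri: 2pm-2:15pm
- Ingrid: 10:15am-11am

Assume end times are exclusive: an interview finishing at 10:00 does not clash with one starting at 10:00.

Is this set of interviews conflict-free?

Sorted by start: Marcus, Jonas, Elena, Ingrid, Dmitri, Hannah, Sana, Priya.
Jonas starts exactly when Marcus ends (back-to-back, no overlap) — done with Marcus.
Elena starts after Jonas ends — done with Jonas.
Ingrid starts after Elena ends — done with Elena.
Dmitri starts after Ingrid ends — done with Ingrid.
Hannah starts after Dmitri ends — done with Dmitri.
Sana starts after Hannah ends — done with Hannah.
Priya starts after Sana ends.
Every pair is clear; the schedule has no overlaps.

Yes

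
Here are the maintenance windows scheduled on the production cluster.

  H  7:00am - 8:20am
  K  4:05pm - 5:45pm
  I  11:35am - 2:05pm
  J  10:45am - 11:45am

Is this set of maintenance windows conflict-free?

Check each pair: they overlap iff neither finishes before the other starts.
Sorted by start: H, J, I, K.
J starts after H ends, so H has no further overlaps.
I starts before J ends → J and I overlap.
That's a conflict, so the schedule is not conflict-free.

No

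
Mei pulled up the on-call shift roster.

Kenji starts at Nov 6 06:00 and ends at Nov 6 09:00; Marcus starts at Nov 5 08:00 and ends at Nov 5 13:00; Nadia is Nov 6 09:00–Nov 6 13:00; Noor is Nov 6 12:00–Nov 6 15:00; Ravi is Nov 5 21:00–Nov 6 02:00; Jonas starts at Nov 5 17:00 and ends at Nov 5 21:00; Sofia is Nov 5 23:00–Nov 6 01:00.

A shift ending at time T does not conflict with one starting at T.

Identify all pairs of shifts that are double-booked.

Sorted by start: Marcus, Jonas, Ravi, Sofia, Kenji, Nadia, Noor.
Jonas starts after Marcus ends; Marcus is clear from here.
Ravi starts exactly when Jonas ends (back-to-back, no overlap); Jonas is clear from here.
Sofia starts before Ravi ends → Ravi and Sofia overlap.
Kenji starts after Ravi ends; Ravi is clear from here.
Kenji starts after Sofia ends; Sofia is clear from here.
Nadia starts exactly when Kenji ends (back-to-back, no overlap); Kenji is clear from here.
Noor starts before Nadia ends → Nadia and Noor overlap.

Nadia & Noor, Ravi & Sofia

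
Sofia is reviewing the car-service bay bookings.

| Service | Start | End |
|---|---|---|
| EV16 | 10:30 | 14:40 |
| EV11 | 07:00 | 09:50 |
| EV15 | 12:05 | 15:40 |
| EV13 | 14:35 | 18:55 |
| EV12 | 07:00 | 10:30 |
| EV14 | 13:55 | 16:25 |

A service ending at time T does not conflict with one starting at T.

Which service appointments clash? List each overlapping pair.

EV11 & EV12, EV13 & EV14, EV13 & EV15, EV13 & EV16, EV14 & EV15, EV14 & EV16, EV15 & EV16

Sorted by start: EV11, EV12, EV16, EV15, EV14, EV13.
EV12 starts before EV11 ends → EV11 and EV12 overlap.
EV16 starts after EV11 ends; EV11 is clear from here.
EV16 starts exactly when EV12 ends (back-to-back, no overlap); EV12 is clear from here.
EV15 starts before EV16 ends → EV16 and EV15 overlap.
EV14 starts before EV16 ends → EV16 and EV14 overlap.
EV13 starts before EV16 ends → EV16 and EV13 overlap.
EV14 starts before EV15 ends → EV15 and EV14 overlap.
EV13 starts before EV15 ends → EV15 and EV13 overlap.
EV13 starts before EV14 ends → EV14 and EV13 overlap.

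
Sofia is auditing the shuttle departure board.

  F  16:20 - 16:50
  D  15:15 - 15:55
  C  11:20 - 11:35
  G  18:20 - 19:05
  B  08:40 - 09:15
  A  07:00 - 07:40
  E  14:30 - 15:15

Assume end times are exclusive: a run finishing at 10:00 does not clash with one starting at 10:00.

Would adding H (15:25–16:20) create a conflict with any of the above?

A: ends 07:40 at or before H starts 15:25 → clear.
B: ends 09:15 at or before H starts 15:25 → clear.
C: ends 11:35 at or before H starts 15:25 → clear.
E: ends 15:15 at or before H starts 15:25 → clear.
D: starts 15:15 before H ends 16:20, and ends 15:55 after H starts 15:25 → overlap.
F: starts 16:20 at or after H ends 16:20 → clear.
G: starts 18:20 at or after H ends 16:20 → clear.
H overlaps D.

Yes — it overlaps D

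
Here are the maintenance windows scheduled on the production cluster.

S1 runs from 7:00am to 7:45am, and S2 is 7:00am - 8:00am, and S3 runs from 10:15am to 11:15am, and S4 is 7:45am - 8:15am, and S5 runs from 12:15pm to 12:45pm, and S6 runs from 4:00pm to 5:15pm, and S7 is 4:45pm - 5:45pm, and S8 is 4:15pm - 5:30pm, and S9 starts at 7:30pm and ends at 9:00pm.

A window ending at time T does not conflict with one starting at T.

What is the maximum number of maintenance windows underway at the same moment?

3

Walk through starts and ends in time order (an end at T is processed before a start at T):
7:00am start S1 → 1
7:00am start S2 → 2
7:45am end S1 → 1
7:45am start S4 → 2
8:00am end S2 → 1
8:15am end S4 → 0
10:15am start S3 → 1
11:15am end S3 → 0
12:15pm start S5 → 1
12:45pm end S5 → 0
4:00pm start S6 → 1
4:15pm start S8 → 2
4:45pm start S7 → 3
5:15pm end S6 → 2
5:30pm end S8 → 1
5:45pm end S7 → 0
7:30pm start S9 → 1
9:00pm end S9 → 0
Peak is 3, at 4:45pm (S6, S7, S8).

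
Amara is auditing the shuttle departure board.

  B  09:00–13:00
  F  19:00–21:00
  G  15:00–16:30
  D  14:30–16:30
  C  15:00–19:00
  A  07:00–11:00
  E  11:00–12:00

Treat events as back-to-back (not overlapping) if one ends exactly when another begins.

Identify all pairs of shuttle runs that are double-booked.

A & B, B & E, C & D, C & G, D & G

Sorted by start: A, B, E, D, C, G, F.
B starts before A ends → A and B overlap.
E starts exactly when A ends (back-to-back, no overlap), so nothing later overlaps A either.
E starts before B ends → B and E overlap.
D starts after B ends, so nothing later overlaps B either.
D starts after E ends, so nothing later overlaps E either.
C starts before D ends → D and C overlap.
G starts before D ends → D and G overlap.
F starts after D ends.
G starts before C ends → C and G overlap.
F starts exactly when C ends (back-to-back, no overlap).
F starts after G ends.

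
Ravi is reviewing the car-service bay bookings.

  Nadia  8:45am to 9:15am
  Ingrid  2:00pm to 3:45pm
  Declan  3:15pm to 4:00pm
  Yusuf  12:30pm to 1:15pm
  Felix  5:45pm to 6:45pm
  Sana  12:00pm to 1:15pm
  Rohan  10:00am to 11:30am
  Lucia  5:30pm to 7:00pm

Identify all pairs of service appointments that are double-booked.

Sorted by start: Nadia, Rohan, Sana, Yusuf, Ingrid, Declan, Lucia, Felix.
Rohan starts after Nadia ends — done with Nadia.
Sana starts after Rohan ends — done with Rohan.
Yusuf starts before Sana ends → Sana and Yusuf overlap.
Ingrid starts after Sana ends — done with Sana.
Ingrid starts after Yusuf ends — done with Yusuf.
Declan starts before Ingrid ends → Ingrid and Declan overlap.
Lucia starts after Ingrid ends — done with Ingrid.
Lucia starts after Declan ends — done with Declan.
Felix starts before Lucia ends → Lucia and Felix overlap.

Declan & Ingrid, Felix & Lucia, Sana & Yusuf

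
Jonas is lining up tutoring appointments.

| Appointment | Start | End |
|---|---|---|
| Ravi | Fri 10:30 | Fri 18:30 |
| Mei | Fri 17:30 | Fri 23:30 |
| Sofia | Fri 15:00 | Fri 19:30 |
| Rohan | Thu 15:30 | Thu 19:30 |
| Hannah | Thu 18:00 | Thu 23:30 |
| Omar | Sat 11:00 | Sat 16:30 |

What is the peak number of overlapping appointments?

3

Walk through starts and ends in time order (an end at T is processed before a start at T):
Thu 15:30 start Rohan → 1
Thu 18:00 start Hannah → 2
Thu 19:30 end Rohan → 1
Thu 23:30 end Hannah → 0
Fri 10:30 start Ravi → 1
Fri 15:00 start Sofia → 2
Fri 17:30 start Mei → 3
Fri 18:30 end Ravi → 2
Fri 19:30 end Sofia → 1
Fri 23:30 end Mei → 0
Sat 11:00 start Omar → 1
Sat 16:30 end Omar → 0
Peak is 3, at Fri 17:30 (Mei, Ravi, Sofia).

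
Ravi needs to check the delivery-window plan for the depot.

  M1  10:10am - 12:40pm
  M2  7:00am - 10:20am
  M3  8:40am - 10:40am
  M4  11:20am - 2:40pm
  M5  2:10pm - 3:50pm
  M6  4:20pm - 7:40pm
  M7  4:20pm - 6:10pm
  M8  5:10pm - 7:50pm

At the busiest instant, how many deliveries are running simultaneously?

3

Walk through starts and ends in time order (an end at T is processed before a start at T):
7:00am start M2 → 1
8:40am start M3 → 2
10:10am start M1 → 3
10:20am end M2 → 2
10:40am end M3 → 1
11:20am start M4 → 2
12:40pm end M1 → 1
2:10pm start M5 → 2
2:40pm end M4 → 1
3:50pm end M5 → 0
4:20pm start M6 → 1
4:20pm start M7 → 2
5:10pm start M8 → 3
6:10pm end M7 → 2
7:40pm end M6 → 1
7:50pm end M8 → 0
Peak is 3, at 10:10am (M1, M2, M3).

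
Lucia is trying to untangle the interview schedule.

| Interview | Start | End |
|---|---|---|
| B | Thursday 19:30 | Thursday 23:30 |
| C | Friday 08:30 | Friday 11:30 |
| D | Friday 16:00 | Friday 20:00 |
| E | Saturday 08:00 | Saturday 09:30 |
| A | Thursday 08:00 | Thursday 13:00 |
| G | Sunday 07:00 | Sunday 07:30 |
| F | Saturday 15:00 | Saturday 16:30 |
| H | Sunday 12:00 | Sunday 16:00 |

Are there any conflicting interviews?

Sorted by start: A, B, C, D, E, F, G, H.
B starts after A ends, so A has no further overlaps.
C starts after B ends, so B has no further overlaps.
D starts after C ends, so C has no further overlaps.
E starts after D ends, so D has no further overlaps.
F starts after E ends, so E has no further overlaps.
G starts after F ends, so F has no further overlaps.
H starts after G ends.
Every pair is clear; the schedule has no overlaps.

No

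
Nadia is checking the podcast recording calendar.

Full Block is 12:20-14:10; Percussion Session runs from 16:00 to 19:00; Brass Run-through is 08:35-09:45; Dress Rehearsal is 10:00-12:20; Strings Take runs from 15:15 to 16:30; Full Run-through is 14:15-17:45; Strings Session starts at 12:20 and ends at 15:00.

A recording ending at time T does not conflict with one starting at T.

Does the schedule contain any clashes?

Sorted by start: Brass Run-through, Dress Rehearsal, Strings Session, Full Block, Full Run-through, Strings Take, Percussion Session.
Dress Rehearsal starts after Brass Run-through ends — done with Brass Run-through.
Strings Session starts exactly when Dress Rehearsal ends (back-to-back, no overlap) — done with Dress Rehearsal.
Full Block starts before Strings Session ends → Strings Session and Full Block overlap.
That's a conflict, so the schedule is not conflict-free.

Yes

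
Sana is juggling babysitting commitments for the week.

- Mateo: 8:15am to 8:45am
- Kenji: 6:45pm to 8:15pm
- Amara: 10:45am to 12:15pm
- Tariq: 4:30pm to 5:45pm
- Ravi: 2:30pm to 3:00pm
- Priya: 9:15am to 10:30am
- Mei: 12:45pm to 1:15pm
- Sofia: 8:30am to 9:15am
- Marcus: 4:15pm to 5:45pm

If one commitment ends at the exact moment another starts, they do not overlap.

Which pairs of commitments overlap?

Sorted by start: Mateo, Sofia, Priya, Amara, Mei, Ravi, Marcus, Tariq, Kenji.
Sofia starts before Mateo ends → Mateo and Sofia overlap.
Priya starts after Mateo ends; Mateo is clear from here.
Priya starts exactly when Sofia ends (back-to-back, no overlap); Sofia is clear from here.
Amara starts after Priya ends; Priya is clear from here.
Mei starts after Amara ends; Amara is clear from here.
Ravi starts after Mei ends; Mei is clear from here.
Marcus starts after Ravi ends; Ravi is clear from here.
Tariq starts before Marcus ends → Marcus and Tariq overlap.
Kenji starts after Marcus ends.
Kenji starts after Tariq ends.

Marcus & Tariq, Mateo & Sofia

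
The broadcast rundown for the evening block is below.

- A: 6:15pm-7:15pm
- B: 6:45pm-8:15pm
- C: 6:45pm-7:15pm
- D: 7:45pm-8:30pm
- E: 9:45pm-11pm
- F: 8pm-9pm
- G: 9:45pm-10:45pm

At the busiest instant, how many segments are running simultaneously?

3

Sweep the timeline, counting +1 at each start and −1 at each end (ends before starts at a tie):
6:15pm start A → 1
6:45pm start B → 2
6:45pm start C → 3
7:15pm end A → 2
7:15pm end C → 1
7:45pm start D → 2
8pm start F → 3
8:15pm end B → 2
8:30pm end D → 1
9pm end F → 0
9:45pm start E → 1
9:45pm start G → 2
10:45pm end G → 1
11pm end E → 0
Peak is 3, at 6:45pm (A, B, C).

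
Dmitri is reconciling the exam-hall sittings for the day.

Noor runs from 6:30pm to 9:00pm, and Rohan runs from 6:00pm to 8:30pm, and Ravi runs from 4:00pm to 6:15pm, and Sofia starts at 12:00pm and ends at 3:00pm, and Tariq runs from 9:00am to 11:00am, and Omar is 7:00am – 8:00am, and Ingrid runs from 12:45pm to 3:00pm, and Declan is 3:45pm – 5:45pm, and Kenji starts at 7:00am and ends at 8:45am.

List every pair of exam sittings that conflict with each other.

Declan & Ravi, Ingrid & Sofia, Kenji & Omar, Noor & Rohan, Ravi & Rohan

Sorted by start: Omar, Kenji, Tariq, Sofia, Ingrid, Declan, Ravi, Rohan, Noor.
Kenji starts before Omar ends → Omar and Kenji overlap.
Tariq starts after Omar ends, so Omar has no further overlaps.
Tariq starts after Kenji ends, so Kenji has no further overlaps.
Sofia starts after Tariq ends, so Tariq has no further overlaps.
Ingrid starts before Sofia ends → Sofia and Ingrid overlap.
Declan starts after Sofia ends, so Sofia has no further overlaps.
Declan starts after Ingrid ends, so Ingrid has no further overlaps.
Ravi starts before Declan ends → Declan and Ravi overlap.
Rohan starts after Declan ends, so Declan has no further overlaps.
Rohan starts before Ravi ends → Ravi and Rohan overlap.
Noor starts after Ravi ends.
Noor starts before Rohan ends → Rohan and Noor overlap.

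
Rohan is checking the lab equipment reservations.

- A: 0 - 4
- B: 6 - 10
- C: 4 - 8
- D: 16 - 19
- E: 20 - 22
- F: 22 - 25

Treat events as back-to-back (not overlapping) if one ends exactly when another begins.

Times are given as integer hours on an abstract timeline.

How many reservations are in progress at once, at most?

Sweep the timeline, counting +1 at each start and −1 at each end (ends before starts at a tie):
0 start A → 1
4 end A → 0
4 start C → 1
6 start B → 2
8 end C → 1
10 end B → 0
16 start D → 1
19 end D → 0
20 start E → 1
22 end E → 0
22 start F → 1
25 end F → 0
Peak is 2, at 6 (B, C).

2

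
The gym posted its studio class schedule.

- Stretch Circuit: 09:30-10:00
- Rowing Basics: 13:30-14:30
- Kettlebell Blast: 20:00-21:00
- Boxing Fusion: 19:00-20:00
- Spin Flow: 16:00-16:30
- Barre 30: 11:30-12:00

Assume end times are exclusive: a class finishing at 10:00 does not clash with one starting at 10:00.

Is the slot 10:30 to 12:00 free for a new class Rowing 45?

No — it overlaps Barre 30

Stretch Circuit: ends 10:00 at or before Rowing 45 starts 10:30 → clear.
Barre 30: starts 11:30 before Rowing 45 ends 12:00, and ends 12:00 after Rowing 45 starts 10:30 → overlap.
Rowing Basics: starts 13:30 at or after Rowing 45 ends 12:00 → clear.
Spin Flow: starts 16:00 at or after Rowing 45 ends 12:00 → clear.
Boxing Fusion: starts 19:00 at or after Rowing 45 ends 12:00 → clear.
Kettlebell Blast: starts 20:00 at or after Rowing 45 ends 12:00 → clear.
Rowing 45 overlaps Barre 30.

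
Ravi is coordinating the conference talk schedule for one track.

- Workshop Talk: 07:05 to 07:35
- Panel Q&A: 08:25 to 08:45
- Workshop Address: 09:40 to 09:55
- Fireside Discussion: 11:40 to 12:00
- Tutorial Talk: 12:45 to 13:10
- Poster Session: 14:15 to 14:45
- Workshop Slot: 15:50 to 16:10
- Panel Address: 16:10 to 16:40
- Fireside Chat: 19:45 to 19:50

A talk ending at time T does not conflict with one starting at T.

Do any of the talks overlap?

Sorted by start: Workshop Talk, Panel Q&A, Workshop Address, Fireside Discussion, Tutorial Talk, Poster Session, Workshop Slot, Panel Address, Fireside Chat.
Panel Q&A starts after Workshop Talk ends, so nothing later overlaps Workshop Talk either.
Workshop Address starts after Panel Q&A ends, so nothing later overlaps Panel Q&A either.
Fireside Discussion starts after Workshop Address ends, so nothing later overlaps Workshop Address either.
Tutorial Talk starts after Fireside Discussion ends, so nothing later overlaps Fireside Discussion either.
Poster Session starts after Tutorial Talk ends, so nothing later overlaps Tutorial Talk either.
Workshop Slot starts after Poster Session ends, so nothing later overlaps Poster Session either.
Panel Address starts exactly when Workshop Slot ends (back-to-back, no overlap), so nothing later overlaps Workshop Slot either.
Fireside Chat starts after Panel Address ends.
Every pair is clear; the schedule has no overlaps.

No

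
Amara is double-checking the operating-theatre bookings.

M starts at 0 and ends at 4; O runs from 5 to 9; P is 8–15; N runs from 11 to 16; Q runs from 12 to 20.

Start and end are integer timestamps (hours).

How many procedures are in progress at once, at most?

3

Walk through starts and ends in time order (an end at T is processed before a start at T):
0 start M → 1
4 end M → 0
5 start O → 1
8 start P → 2
9 end O → 1
11 start N → 2
12 start Q → 3
15 end P → 2
16 end N → 1
20 end Q → 0
Peak is 3, at 12 (N, P, Q).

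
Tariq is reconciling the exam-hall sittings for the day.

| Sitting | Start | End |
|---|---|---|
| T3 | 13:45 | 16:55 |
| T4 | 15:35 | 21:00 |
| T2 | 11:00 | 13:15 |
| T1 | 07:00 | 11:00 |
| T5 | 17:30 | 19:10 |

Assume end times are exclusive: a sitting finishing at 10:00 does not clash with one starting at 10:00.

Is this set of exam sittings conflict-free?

Sorted by start: T1, T2, T3, T4, T5.
T2 starts exactly when T1 ends (back-to-back, no overlap), so nothing later overlaps T1 either.
T3 starts after T2 ends, so nothing later overlaps T2 either.
T4 starts before T3 ends → T3 and T4 overlap.
That's a conflict, so the schedule is not conflict-free.

No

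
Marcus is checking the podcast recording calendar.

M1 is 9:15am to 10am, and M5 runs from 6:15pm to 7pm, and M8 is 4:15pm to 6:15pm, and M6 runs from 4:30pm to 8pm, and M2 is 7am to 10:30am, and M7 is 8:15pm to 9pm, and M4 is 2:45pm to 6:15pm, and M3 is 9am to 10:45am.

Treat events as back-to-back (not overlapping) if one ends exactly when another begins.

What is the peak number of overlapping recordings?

3

Walk through starts and ends in time order (an end at T is processed before a start at T):
7am start M2 → 1
9am start M3 → 2
9:15am start M1 → 3
10am end M1 → 2
10:30am end M2 → 1
10:45am end M3 → 0
2:45pm start M4 → 1
4:15pm start M8 → 2
4:30pm start M6 → 3
6:15pm end M4 → 2
6:15pm end M8 → 1
6:15pm start M5 → 2
7pm end M5 → 1
8pm end M6 → 0
8:15pm start M7 → 1
9pm end M7 → 0
Peak is 3, at 9:15am (M1, M2, M3).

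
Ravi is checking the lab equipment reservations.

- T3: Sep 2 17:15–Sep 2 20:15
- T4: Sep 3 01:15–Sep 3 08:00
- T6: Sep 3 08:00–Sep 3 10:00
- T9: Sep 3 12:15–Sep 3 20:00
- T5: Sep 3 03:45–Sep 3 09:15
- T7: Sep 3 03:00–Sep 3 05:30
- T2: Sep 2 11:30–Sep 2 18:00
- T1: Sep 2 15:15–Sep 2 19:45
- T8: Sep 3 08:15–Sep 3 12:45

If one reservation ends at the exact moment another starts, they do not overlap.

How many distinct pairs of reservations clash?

Sorted by start: T2, T1, T3, T4, T7, T5, T6, T8, T9.
T1 starts before T2 ends → T2 and T1 overlap.
T3 starts before T2 ends → T2 and T3 overlap.
T4 starts after T2 ends, so T2 has no further overlaps.
T3 starts before T1 ends → T1 and T3 overlap.
T4 starts after T1 ends, so T1 has no further overlaps.
T4 starts after T3 ends, so T3 has no further overlaps.
T7 starts before T4 ends → T4 and T7 overlap.
T5 starts before T4 ends → T4 and T5 overlap.
T6 starts exactly when T4 ends (back-to-back, no overlap), so T4 has no further overlaps.
T5 starts before T7 ends → T7 and T5 overlap.
T6 starts after T7 ends, so T7 has no further overlaps.
T6 starts before T5 ends → T5 and T6 overlap.
T8 starts before T5 ends → T5 and T8 overlap.
T9 starts after T5 ends.
T8 starts before T6 ends → T6 and T8 overlap.
T9 starts after T6 ends.
T9 starts before T8 ends → T8 and T9 overlap.
Overlapping pairs: T1 & T2, T1 & T3, T2 & T3, T4 & T5, T4 & T7, T5 & T6, T5 & T7, T5 & T8, T6 & T8, T8 & T9 — 10 in total.

10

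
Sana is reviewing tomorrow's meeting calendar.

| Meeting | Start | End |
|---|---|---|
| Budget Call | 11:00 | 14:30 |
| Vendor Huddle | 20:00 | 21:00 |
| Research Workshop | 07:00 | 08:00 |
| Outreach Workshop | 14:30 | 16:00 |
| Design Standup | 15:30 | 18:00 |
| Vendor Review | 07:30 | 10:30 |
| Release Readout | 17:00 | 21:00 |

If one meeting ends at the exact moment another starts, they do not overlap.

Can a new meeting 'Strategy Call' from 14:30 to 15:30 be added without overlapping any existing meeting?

No — it overlaps Outreach Workshop

Research Workshop: ends 08:00 at or before Strategy Call starts 14:30 → clear.
Vendor Review: ends 10:30 at or before Strategy Call starts 14:30 → clear.
Budget Call: ends 14:30 at or before Strategy Call starts 14:30 → clear.
Outreach Workshop: starts 14:30 before Strategy Call ends 15:30, and ends 16:00 after Strategy Call starts 14:30 → overlap.
Design Standup: starts 15:30 at or after Strategy Call ends 15:30 → clear.
Release Readout: starts 17:00 at or after Strategy Call ends 15:30 → clear.
Vendor Huddle: starts 20:00 at or after Strategy Call ends 15:30 → clear.
Strategy Call overlaps Outreach Workshop.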